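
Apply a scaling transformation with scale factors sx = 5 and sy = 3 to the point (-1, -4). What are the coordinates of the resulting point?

Scaling matrix:
[[5, 0], [0, 3]]
Result: (-1 × 5, -4 × 3) = (-5, -12)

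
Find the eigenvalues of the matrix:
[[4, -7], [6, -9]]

Characteristic equation: det(A - λI) = 0
λ² - (trace)λ + (det) = 0
trace = 4 + -9 = -5, det = (4)(-9) - (-7)(6) = 6
λ² - (-5)λ + (6) = 0
λ = (-5 ± √((-5)² - 4·(6))) / 2 = (-5 ± √1) / 2
Solving: λ = -3, -2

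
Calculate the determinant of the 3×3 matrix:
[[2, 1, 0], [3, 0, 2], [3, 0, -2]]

Expansion along first row:
det = 2·det([[0,2],[0,-2]]) - 1·det([[3,2],[3,-2]]) + 0·det([[3,0],[3,0]])
    = 2·(0·-2 - 2·0) - 1·(3·-2 - 2·3) + 0·(3·0 - 0·3)
    = 2·0 - 1·-12 + 0·0
    = 0 + 12 + 0 = 12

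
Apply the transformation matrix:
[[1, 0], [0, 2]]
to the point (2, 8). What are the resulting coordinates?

Matrix multiplication:
[[1, 0], [0, 2]] × [2, 8]ᵀ
= [(1)(2) + (0)(8), (0)(2) + (2)(8)]ᵀ
= [2, 16]ᵀ
Result: (2, 16)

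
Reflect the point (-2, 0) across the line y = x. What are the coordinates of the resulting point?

Reflection across line y = x: (-2, 0) → (0, -2)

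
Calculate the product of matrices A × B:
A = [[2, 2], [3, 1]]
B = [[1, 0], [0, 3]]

Matrix multiplication:
C[0][0] = 2×1 + 2×0 = 2
C[0][1] = 2×0 + 2×3 = 6
C[1][0] = 3×1 + 1×0 = 3
C[1][1] = 3×0 + 1×3 = 3
Result: [[2, 6], [3, 3]]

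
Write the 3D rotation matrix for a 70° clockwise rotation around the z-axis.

Rotation matrix for clockwise 70° around z-axis:
A clockwise rotation by 70° is a counterclockwise rotation by -70°.
cos(-70°) = 0.3420, sin(-70°) = -0.9397
Result: [[0.3420, 0.9397, 0], [-0.9397, 0.3420, 0], [0, 0, 1]]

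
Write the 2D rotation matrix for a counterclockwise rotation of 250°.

Rotation matrix formula: [[cos θ, -sin θ], [sin θ, cos θ]]
For θ = 250°:
cos(250°) = -0.3420
sin(250°) = -0.9397
Result: [[-0.3420, 0.9397], [-0.9397, -0.3420]]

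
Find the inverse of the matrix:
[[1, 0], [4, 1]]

For [[a,b],[c,d]], inverse = (1/det)·[[d,-b],[-c,a]]
det = (1)(1) - (0)(4) = 1 - 0 = 1
Inverse = [[1, 0], [-4, 1]]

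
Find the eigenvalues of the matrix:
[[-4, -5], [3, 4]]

Characteristic equation: det(A - λI) = 0
λ² - (trace)λ + (det) = 0
trace = -4 + 4 = 0, det = (-4)(4) - (-5)(3) = -1
λ² - (0)λ + (-1) = 0
λ = (0 ± √((0)² - 4·(-1))) / 2 = (0 ± √4) / 2
Solving: λ = -1, 1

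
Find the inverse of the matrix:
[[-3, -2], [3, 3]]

For [[a,b],[c,d]], inverse = (1/det)·[[d,-b],[-c,a]]
det = (-3)(3) - (-2)(3) = -9 - -6 = -3
Inverse = (1/-3)·[[3, 2], [-3, -3]]
= [[-1, -2/3], [1, 1]]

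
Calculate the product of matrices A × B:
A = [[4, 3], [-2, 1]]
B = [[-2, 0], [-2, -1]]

Matrix multiplication:
C[0][0] = 4×-2 + 3×-2 = -14
C[0][1] = 4×0 + 3×-1 = -3
C[1][0] = -2×-2 + 1×-2 = 2
C[1][1] = -2×0 + 1×-1 = -1
Result: [[-14, -3], [2, -1]]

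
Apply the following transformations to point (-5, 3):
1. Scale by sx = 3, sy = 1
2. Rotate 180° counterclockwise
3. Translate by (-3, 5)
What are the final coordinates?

Step 1: Scale → (-15, 3)
Step 2: Rotate 180° → (15, -3)
Step 3: Translate → (12, 2)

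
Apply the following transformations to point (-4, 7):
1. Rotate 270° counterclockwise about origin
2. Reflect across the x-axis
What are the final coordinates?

Step 1: Rotate 270° → (7, 4)
Step 2: Reflect across x-axis → (7, -4)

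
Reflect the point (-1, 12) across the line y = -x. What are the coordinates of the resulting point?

Reflection across line y = -x: (-1, 12) → (-12, 1)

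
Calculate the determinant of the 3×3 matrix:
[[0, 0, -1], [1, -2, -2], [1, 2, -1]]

Expansion along first row:
det = 0·det([[-2,-2],[2,-1]]) - 0·det([[1,-2],[1,-1]]) + -1·det([[1,-2],[1,2]])
    = 0·(-2·-1 - -2·2) - 0·(1·-1 - -2·1) + -1·(1·2 - -2·1)
    = 0·6 - 0·1 + -1·4
    = 0 + 0 + -4 = -4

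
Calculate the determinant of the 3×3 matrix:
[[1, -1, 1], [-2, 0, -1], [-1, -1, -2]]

Expansion along first row:
det = 1·det([[0,-1],[-1,-2]]) - -1·det([[-2,-1],[-1,-2]]) + 1·det([[-2,0],[-1,-1]])
    = 1·(0·-2 - -1·-1) - -1·(-2·-2 - -1·-1) + 1·(-2·-1 - 0·-1)
    = 1·-1 - -1·3 + 1·2
    = -1 + 3 + 2 = 4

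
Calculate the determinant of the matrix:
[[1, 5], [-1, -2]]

For a 2×2 matrix [[a, b], [c, d]], det = ad - bc
det = (1)(-2) - (5)(-1) = -2 - -5 = 3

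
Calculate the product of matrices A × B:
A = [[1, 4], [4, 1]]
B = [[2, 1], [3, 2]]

Matrix multiplication:
C[0][0] = 1×2 + 4×3 = 14
C[0][1] = 1×1 + 4×2 = 9
C[1][0] = 4×2 + 1×3 = 11
C[1][1] = 4×1 + 1×2 = 6
Result: [[14, 9], [11, 6]]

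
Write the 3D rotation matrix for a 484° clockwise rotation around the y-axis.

Rotation matrix for clockwise 484° around y-axis:
A clockwise rotation by 484° is a counterclockwise rotation by -484°.
cos(-484°) = -0.5592, sin(-484°) = -0.8290
Result: [[-0.5592, 0, -0.8290], [0, 1, 0], [0.8290, 0, -0.5592]]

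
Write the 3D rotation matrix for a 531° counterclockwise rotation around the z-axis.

Rotation matrix for counterclockwise 531° around z-axis:
cos(531°) = -0.9877, sin(531°) = 0.1564
Result: [[-0.9877, -0.1564, 0], [0.1564, -0.9877, 0], [0, 0, 1]]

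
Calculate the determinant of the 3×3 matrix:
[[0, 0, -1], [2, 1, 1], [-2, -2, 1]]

Expansion along first row:
det = 0·det([[1,1],[-2,1]]) - 0·det([[2,1],[-2,1]]) + -1·det([[2,1],[-2,-2]])
    = 0·(1·1 - 1·-2) - 0·(2·1 - 1·-2) + -1·(2·-2 - 1·-2)
    = 0·3 - 0·4 + -1·-2
    = 0 + 0 + 2 = 2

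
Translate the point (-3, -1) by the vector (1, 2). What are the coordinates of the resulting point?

Translation by (1, 2) (homogeneous matrix [[1, 0, 1], [0, 1, 2], [0, 0, 1]]):
x' = -3 + 1 = -2
y' = -1 + 2 = 1
Result: (-2, 1)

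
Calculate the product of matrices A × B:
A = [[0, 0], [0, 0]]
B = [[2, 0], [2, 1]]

Matrix multiplication:
C[0][0] = 0×2 + 0×2 = 0
C[0][1] = 0×0 + 0×1 = 0
C[1][0] = 0×2 + 0×2 = 0
C[1][1] = 0×0 + 0×1 = 0
Result: [[0, 0], [0, 0]]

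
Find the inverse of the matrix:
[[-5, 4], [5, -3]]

For [[a,b],[c,d]], inverse = (1/det)·[[d,-b],[-c,a]]
det = (-5)(-3) - (4)(5) = 15 - 20 = -5
Inverse = (1/-5)·[[-3, -4], [-5, -5]]
= [[3/5, 4/5], [1, 1]]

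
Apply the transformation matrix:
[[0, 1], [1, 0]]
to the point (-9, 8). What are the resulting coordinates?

Matrix multiplication:
[[0, 1], [1, 0]] × [-9, 8]ᵀ
= [(0)(-9) + (1)(8), (1)(-9) + (0)(8)]ᵀ
= [8, -9]ᵀ
Result: (8, -9)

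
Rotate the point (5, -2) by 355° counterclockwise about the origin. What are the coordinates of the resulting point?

Rotation matrix for 355°: [[cos 355°, -sin 355°], [sin 355°, cos 355°]] ≈ [[0.996195, 0.087156], [-0.087156, 0.996195]]
[[0.996195, 0.087156], [-0.087156, 0.996195]] × [5, -2]ᵀ ≈ [4.8067, -2.4282]ᵀ
Result: (4.8067, -2.4282)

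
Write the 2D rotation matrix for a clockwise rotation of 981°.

Rotation matrix formula: [[cos θ, -sin θ], [sin θ, cos θ]]
A clockwise rotation by 981° is equivalent to a counterclockwise rotation by -981°.
For θ = -981°:
cos(-981°) = -0.1564
sin(-981°) = 0.9877
Result: [[-0.1564, -0.9877], [0.9877, -0.1564]]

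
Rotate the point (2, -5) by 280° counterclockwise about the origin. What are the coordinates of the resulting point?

Rotation matrix for 280°: [[cos 280°, -sin 280°], [sin 280°, cos 280°]] ≈ [[0.173648, 0.984808], [-0.984808, 0.173648]]
[[0.173648, 0.984808], [-0.984808, 0.173648]] × [2, -5]ᵀ ≈ [-4.5767, -2.8379]ᵀ
Result: (-4.5767, -2.8379)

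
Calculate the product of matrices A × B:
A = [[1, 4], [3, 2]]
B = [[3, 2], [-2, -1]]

Matrix multiplication:
C[0][0] = 1×3 + 4×-2 = -5
C[0][1] = 1×2 + 4×-1 = -2
C[1][0] = 3×3 + 2×-2 = 5
C[1][1] = 3×2 + 2×-1 = 4
Result: [[-5, -2], [5, 4]]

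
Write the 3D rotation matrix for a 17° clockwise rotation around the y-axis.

Rotation matrix for clockwise 17° around y-axis:
A clockwise rotation by 17° is a counterclockwise rotation by -17°.
cos(-17°) = 0.9563, sin(-17°) = -0.2924
Result: [[0.9563, 0, -0.2924], [0, 1, 0], [0.2924, 0, 0.9563]]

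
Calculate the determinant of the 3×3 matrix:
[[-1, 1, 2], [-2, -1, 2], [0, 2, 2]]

Expansion along first row:
det = -1·det([[-1,2],[2,2]]) - 1·det([[-2,2],[0,2]]) + 2·det([[-2,-1],[0,2]])
    = -1·(-1·2 - 2·2) - 1·(-2·2 - 2·0) + 2·(-2·2 - -1·0)
    = -1·-6 - 1·-4 + 2·-4
    = 6 + 4 + -8 = 2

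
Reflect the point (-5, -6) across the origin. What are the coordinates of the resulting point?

Reflection across origin: (-5, -6) → (5, 6)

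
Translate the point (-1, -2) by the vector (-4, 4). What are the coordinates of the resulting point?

Translation by (-4, 4) (homogeneous matrix [[1, 0, -4], [0, 1, 4], [0, 0, 1]]):
x' = -1 + -4 = -5
y' = -2 + 4 = 2
Result: (-5, 2)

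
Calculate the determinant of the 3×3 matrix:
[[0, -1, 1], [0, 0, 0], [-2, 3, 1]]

Expansion along first row:
det = 0·det([[0,0],[3,1]]) - -1·det([[0,0],[-2,1]]) + 1·det([[0,0],[-2,3]])
    = 0·(0·1 - 0·3) - -1·(0·1 - 0·-2) + 1·(0·3 - 0·-2)
    = 0·0 - -1·0 + 1·0
    = 0 + 0 + 0 = 0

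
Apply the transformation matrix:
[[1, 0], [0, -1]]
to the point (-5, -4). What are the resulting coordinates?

Matrix multiplication:
[[1, 0], [0, -1]] × [-5, -4]ᵀ
= [(1)(-5) + (0)(-4), (0)(-5) + (-1)(-4)]ᵀ
= [-5, 4]ᵀ
Result: (-5, 4)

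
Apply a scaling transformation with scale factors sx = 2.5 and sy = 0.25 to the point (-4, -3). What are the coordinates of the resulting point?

Scaling matrix:
[[2.50, 0], [0, 0.25]]
Result: (-4 × 2.5, -3 × 0.25) = (-10, -0.75)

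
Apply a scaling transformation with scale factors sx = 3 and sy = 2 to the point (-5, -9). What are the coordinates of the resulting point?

Scaling matrix:
[[3, 0], [0, 2]]
Result: (-5 × 3, -9 × 2) = (-15, -18)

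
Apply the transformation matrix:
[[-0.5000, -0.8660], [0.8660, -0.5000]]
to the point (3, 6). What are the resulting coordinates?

Matrix multiplication:
[[-0.5000, -0.8660], [0.8660, -0.5000]] × [3, 6]ᵀ
= [(-0.5000)(3) + (-0.8660)(6), (0.8660)(3) + (-0.5000)(6)]ᵀ
= [-6.6960, -0.4020]ᵀ
Result: (-6.6960, -0.4020)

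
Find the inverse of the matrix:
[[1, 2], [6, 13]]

For [[a,b],[c,d]], inverse = (1/det)·[[d,-b],[-c,a]]
det = (1)(13) - (2)(6) = 13 - 12 = 1
Inverse = [[13, -2], [-6, 1]]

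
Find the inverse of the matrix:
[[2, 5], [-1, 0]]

For [[a,b],[c,d]], inverse = (1/det)·[[d,-b],[-c,a]]
det = (2)(0) - (5)(-1) = 0 - -5 = 5
Inverse = (1/5)·[[0, -5], [1, 2]]
= [[0, -1], [1/5, 2/5]]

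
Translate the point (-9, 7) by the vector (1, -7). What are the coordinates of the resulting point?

Translation by (1, -7) (homogeneous matrix [[1, 0, 1], [0, 1, -7], [0, 0, 1]]):
x' = -9 + 1 = -8
y' = 7 + -7 = 0
Result: (-8, 0)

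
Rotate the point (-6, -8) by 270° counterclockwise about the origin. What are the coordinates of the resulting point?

Rotation matrix for 270°: [[cos 270°, -sin 270°], [sin 270°, cos 270°]] = [[0, 1], [-1, 0]]
[[0, 1], [-1, 0]] × [-6, -8]ᵀ = [-8, 6]ᵀ
Result: (-8, 6)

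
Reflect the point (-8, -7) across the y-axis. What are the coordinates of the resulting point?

Reflection across y-axis: (-8, -7) → (8, -7)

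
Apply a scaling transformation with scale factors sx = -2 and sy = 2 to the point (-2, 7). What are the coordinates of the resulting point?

Scaling matrix:
[[-2, 0], [0, 2]]
Result: (-2 × -2, 7 × 2) = (4, 14)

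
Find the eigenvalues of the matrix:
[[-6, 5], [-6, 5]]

Characteristic equation: det(A - λI) = 0
λ² - (trace)λ + (det) = 0
trace = -6 + 5 = -1, det = (-6)(5) - (5)(-6) = 0
λ² - (-1)λ + (0) = 0
λ = (-1 ± √((-1)² - 4·(0))) / 2 = (-1 ± √1) / 2
Solving: λ = -1, 0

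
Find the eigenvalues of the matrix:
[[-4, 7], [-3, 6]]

Characteristic equation: det(A - λI) = 0
λ² - (trace)λ + (det) = 0
trace = -4 + 6 = 2, det = (-4)(6) - (7)(-3) = -3
λ² - (2)λ + (-3) = 0
λ = (2 ± √((2)² - 4·(-3))) / 2 = (2 ± √16) / 2
Solving: λ = -1, 3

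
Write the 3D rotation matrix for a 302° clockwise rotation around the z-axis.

Rotation matrix for clockwise 302° around z-axis:
A clockwise rotation by 302° is a counterclockwise rotation by -302°.
cos(-302°) = 0.5299, sin(-302°) = 0.8480
Result: [[0.5299, -0.8480, 0], [0.8480, 0.5299, 0], [0, 0, 1]]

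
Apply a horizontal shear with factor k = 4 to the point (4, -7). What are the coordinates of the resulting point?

Shear matrix for horizontal shear with factor k = 4:
[[1, 4], [0, 1]]
Result: (4, -7) → (-24, -7)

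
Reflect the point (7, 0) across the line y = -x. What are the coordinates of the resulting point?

Reflection across line y = -x: (7, 0) → (0, -7)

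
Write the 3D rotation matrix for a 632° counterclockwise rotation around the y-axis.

Rotation matrix for counterclockwise 632° around y-axis:
cos(632°) = 0.0349, sin(632°) = -0.9994
Result: [[0.0349, 0, -0.9994], [0, 1, 0], [0.9994, 0, 0.0349]]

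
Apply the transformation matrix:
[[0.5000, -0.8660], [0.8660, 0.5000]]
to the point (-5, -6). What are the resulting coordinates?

Matrix multiplication:
[[0.5000, -0.8660], [0.8660, 0.5000]] × [-5, -6]ᵀ
= [(0.5000)(-5) + (-0.8660)(-6), (0.8660)(-5) + (0.5000)(-6)]ᵀ
= [2.6960, -7.3300]ᵀ
Result: (2.6960, -7.3300)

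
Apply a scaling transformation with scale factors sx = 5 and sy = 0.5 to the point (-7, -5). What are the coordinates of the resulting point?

Scaling matrix:
[[5, 0], [0, 0.50]]
Result: (-7 × 5, -5 × 0.5) = (-35, -2.5)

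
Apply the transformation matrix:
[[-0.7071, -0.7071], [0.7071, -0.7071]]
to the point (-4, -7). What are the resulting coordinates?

Matrix multiplication:
[[-0.7071, -0.7071], [0.7071, -0.7071]] × [-4, -7]ᵀ
= [(-0.7071)(-4) + (-0.7071)(-7), (0.7071)(-4) + (-0.7071)(-7)]ᵀ
= [7.7781, 2.1213]ᵀ
Result: (7.7781, 2.1213)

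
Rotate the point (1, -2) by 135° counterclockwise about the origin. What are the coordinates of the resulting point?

Rotation matrix for 135°: [[cos 135°, -sin 135°], [sin 135°, cos 135°]] ≈ [[-0.707107, -0.707107], [0.707107, -0.707107]]
[[-0.707107, -0.707107], [0.707107, -0.707107]] × [1, -2]ᵀ ≈ [0.7071, 2.1213]ᵀ
Result: (0.7071, 2.1213)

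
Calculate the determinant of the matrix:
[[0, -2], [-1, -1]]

For a 2×2 matrix [[a, b], [c, d]], det = ad - bc
det = (0)(-1) - (-2)(-1) = 0 - 2 = -2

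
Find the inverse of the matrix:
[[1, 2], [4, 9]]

For [[a,b],[c,d]], inverse = (1/det)·[[d,-b],[-c,a]]
det = (1)(9) - (2)(4) = 9 - 8 = 1
Inverse = [[9, -2], [-4, 1]]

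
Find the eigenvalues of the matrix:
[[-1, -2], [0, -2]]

Characteristic equation: det(A - λI) = 0
λ² - (trace)λ + (det) = 0
trace = -1 + -2 = -3, det = (-1)(-2) - (-2)(0) = 2
λ² - (-3)λ + (2) = 0
λ = (-3 ± √((-3)² - 4·(2))) / 2 = (-3 ± √1) / 2
Solving: λ = -2, -1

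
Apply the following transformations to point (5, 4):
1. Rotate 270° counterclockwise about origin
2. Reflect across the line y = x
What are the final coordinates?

Step 1: Rotate 270° → (4, -5)
Step 2: Reflect across line y = x → (-5, 4)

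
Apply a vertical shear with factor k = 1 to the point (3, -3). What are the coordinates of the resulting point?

Shear matrix for vertical shear with factor k = 1:
[[1, 0], [1, 1]]
Result: (3, -3) → (3, 0)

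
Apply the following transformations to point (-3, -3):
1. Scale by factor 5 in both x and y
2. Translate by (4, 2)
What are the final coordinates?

Step 1: Scale (-3, -3) by 5 → (-15, -15)
Step 2: Translate by (4, 2) → (-11, -13)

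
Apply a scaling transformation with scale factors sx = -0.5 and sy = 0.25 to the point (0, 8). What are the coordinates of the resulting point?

Scaling matrix:
[[-0.50, 0], [0, 0.25]]
Result: (0 × -0.5, 8 × 0.25) = (0, 2)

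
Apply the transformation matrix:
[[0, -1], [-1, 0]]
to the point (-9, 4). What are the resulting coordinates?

Matrix multiplication:
[[0, -1], [-1, 0]] × [-9, 4]ᵀ
= [(0)(-9) + (-1)(4), (-1)(-9) + (0)(4)]ᵀ
= [-4, 9]ᵀ
Result: (-4, 9)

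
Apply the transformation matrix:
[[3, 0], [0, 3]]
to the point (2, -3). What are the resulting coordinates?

Matrix multiplication:
[[3, 0], [0, 3]] × [2, -3]ᵀ
= [(3)(2) + (0)(-3), (0)(2) + (3)(-3)]ᵀ
= [6, -9]ᵀ
Result: (6, -9)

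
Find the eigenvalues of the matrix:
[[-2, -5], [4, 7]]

Characteristic equation: det(A - λI) = 0
λ² - (trace)λ + (det) = 0
trace = -2 + 7 = 5, det = (-2)(7) - (-5)(4) = 6
λ² - (5)λ + (6) = 0
λ = (5 ± √((5)² - 4·(6))) / 2 = (5 ± √1) / 2
Solving: λ = 2, 3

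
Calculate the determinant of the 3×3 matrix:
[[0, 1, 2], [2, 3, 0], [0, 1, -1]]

Expansion along first row:
det = 0·det([[3,0],[1,-1]]) - 1·det([[2,0],[0,-1]]) + 2·det([[2,3],[0,1]])
    = 0·(3·-1 - 0·1) - 1·(2·-1 - 0·0) + 2·(2·1 - 3·0)
    = 0·-3 - 1·-2 + 2·2
    = 0 + 2 + 4 = 6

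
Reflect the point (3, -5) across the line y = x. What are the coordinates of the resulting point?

Reflection across line y = x: (3, -5) → (-5, 3)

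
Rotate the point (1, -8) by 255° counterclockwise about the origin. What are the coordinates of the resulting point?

Rotation matrix for 255°: [[cos 255°, -sin 255°], [sin 255°, cos 255°]] ≈ [[-0.258819, 0.965926], [-0.965926, -0.258819]]
[[-0.258819, 0.965926], [-0.965926, -0.258819]] × [1, -8]ᵀ ≈ [-7.9862, 1.1046]ᵀ
Result: (-7.9862, 1.1046)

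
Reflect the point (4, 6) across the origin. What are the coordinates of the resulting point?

Reflection across origin: (4, 6) → (-4, -6)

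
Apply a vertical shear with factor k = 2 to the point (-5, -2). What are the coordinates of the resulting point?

Shear matrix for vertical shear with factor k = 2:
[[1, 0], [2, 1]]
Result: (-5, -2) → (-5, -12)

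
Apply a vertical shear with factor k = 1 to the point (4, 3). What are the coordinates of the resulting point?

Shear matrix for vertical shear with factor k = 1:
[[1, 0], [1, 1]]
Result: (4, 3) → (4, 7)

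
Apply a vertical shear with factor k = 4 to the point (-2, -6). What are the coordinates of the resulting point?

Shear matrix for vertical shear with factor k = 4:
[[1, 0], [4, 1]]
Result: (-2, -6) → (-2, -14)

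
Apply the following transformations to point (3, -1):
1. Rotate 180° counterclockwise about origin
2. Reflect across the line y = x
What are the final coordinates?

Step 1: Rotate 180° → (-3, 1)
Step 2: Reflect across line y = x → (1, -3)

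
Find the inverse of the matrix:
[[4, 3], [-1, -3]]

For [[a,b],[c,d]], inverse = (1/det)·[[d,-b],[-c,a]]
det = (4)(-3) - (3)(-1) = -12 - -3 = -9
Inverse = (1/-9)·[[-3, -3], [1, 4]]
= [[1/3, 1/3], [-1/9, -4/9]]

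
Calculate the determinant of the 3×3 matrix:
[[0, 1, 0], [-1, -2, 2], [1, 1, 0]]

Expansion along first row:
det = 0·det([[-2,2],[1,0]]) - 1·det([[-1,2],[1,0]]) + 0·det([[-1,-2],[1,1]])
    = 0·(-2·0 - 2·1) - 1·(-1·0 - 2·1) + 0·(-1·1 - -2·1)
    = 0·-2 - 1·-2 + 0·1
    = 0 + 2 + 0 = 2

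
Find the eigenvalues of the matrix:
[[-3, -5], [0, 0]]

Characteristic equation: det(A - λI) = 0
λ² - (trace)λ + (det) = 0
trace = -3 + 0 = -3, det = (-3)(0) - (-5)(0) = 0
λ² - (-3)λ + (0) = 0
λ = (-3 ± √((-3)² - 4·(0))) / 2 = (-3 ± √9) / 2
Solving: λ = -3, 0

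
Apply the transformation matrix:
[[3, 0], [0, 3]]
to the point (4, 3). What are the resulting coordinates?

Matrix multiplication:
[[3, 0], [0, 3]] × [4, 3]ᵀ
= [(3)(4) + (0)(3), (0)(4) + (3)(3)]ᵀ
= [12, 9]ᵀ
Result: (12, 9)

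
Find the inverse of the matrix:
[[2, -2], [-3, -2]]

For [[a,b],[c,d]], inverse = (1/det)·[[d,-b],[-c,a]]
det = (2)(-2) - (-2)(-3) = -4 - 6 = -10
Inverse = (1/-10)·[[-2, 2], [3, 2]]
= [[1/5, -1/5], [-3/10, -1/5]]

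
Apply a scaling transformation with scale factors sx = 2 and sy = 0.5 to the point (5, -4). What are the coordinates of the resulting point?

Scaling matrix:
[[2, 0], [0, 0.50]]
Result: (5 × 2, -4 × 0.5) = (10, -2)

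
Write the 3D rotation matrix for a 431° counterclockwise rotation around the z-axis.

Rotation matrix for counterclockwise 431° around z-axis:
cos(431°) = 0.3256, sin(431°) = 0.9455
Result: [[0.3256, -0.9455, 0], [0.9455, 0.3256, 0], [0, 0, 1]]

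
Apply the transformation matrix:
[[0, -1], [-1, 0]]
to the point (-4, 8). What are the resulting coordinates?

Matrix multiplication:
[[0, -1], [-1, 0]] × [-4, 8]ᵀ
= [(0)(-4) + (-1)(8), (-1)(-4) + (0)(8)]ᵀ
= [-8, 4]ᵀ
Result: (-8, 4)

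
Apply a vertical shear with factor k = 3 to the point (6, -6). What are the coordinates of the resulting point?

Shear matrix for vertical shear with factor k = 3:
[[1, 0], [3, 1]]
Result: (6, -6) → (6, 12)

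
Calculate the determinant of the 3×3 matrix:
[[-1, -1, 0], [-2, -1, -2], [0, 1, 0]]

Expansion along first row:
det = -1·det([[-1,-2],[1,0]]) - -1·det([[-2,-2],[0,0]]) + 0·det([[-2,-1],[0,1]])
    = -1·(-1·0 - -2·1) - -1·(-2·0 - -2·0) + 0·(-2·1 - -1·0)
    = -1·2 - -1·0 + 0·-2
    = -2 + 0 + 0 = -2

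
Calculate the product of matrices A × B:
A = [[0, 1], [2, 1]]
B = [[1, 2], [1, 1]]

Matrix multiplication:
C[0][0] = 0×1 + 1×1 = 1
C[0][1] = 0×2 + 1×1 = 1
C[1][0] = 2×1 + 1×1 = 3
C[1][1] = 2×2 + 1×1 = 5
Result: [[1, 1], [3, 5]]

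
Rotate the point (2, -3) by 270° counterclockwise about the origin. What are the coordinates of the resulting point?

Rotation matrix for 270°: [[cos 270°, -sin 270°], [sin 270°, cos 270°]] = [[0, 1], [-1, 0]]
[[0, 1], [-1, 0]] × [2, -3]ᵀ = [-3, -2]ᵀ
Result: (-3, -2)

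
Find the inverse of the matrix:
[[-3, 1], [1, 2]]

For [[a,b],[c,d]], inverse = (1/det)·[[d,-b],[-c,a]]
det = (-3)(2) - (1)(1) = -6 - 1 = -7
Inverse = (1/-7)·[[2, -1], [-1, -3]]
= [[-2/7, 1/7], [1/7, 3/7]]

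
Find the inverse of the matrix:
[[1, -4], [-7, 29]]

For [[a,b],[c,d]], inverse = (1/det)·[[d,-b],[-c,a]]
det = (1)(29) - (-4)(-7) = 29 - 28 = 1
Inverse = [[29, 4], [7, 1]]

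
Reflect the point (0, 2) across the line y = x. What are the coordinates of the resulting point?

Reflection across line y = x: (0, 2) → (2, 0)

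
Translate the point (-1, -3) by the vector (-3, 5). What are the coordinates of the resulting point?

Translation by (-3, 5) (homogeneous matrix [[1, 0, -3], [0, 1, 5], [0, 0, 1]]):
x' = -1 + -3 = -4
y' = -3 + 5 = 2
Result: (-4, 2)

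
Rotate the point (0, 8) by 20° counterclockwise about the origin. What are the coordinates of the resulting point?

Rotation matrix for 20°: [[cos 20°, -sin 20°], [sin 20°, cos 20°]] ≈ [[0.939693, -0.342020], [0.342020, 0.939693]]
[[0.939693, -0.342020], [0.342020, 0.939693]] × [0, 8]ᵀ ≈ [-2.7362, 7.5175]ᵀ
Result: (-2.7362, 7.5175)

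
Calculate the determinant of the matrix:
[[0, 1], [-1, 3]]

For a 2×2 matrix [[a, b], [c, d]], det = ad - bc
det = (0)(3) - (1)(-1) = 0 - -1 = 1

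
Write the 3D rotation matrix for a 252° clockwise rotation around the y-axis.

Rotation matrix for clockwise 252° around y-axis:
A clockwise rotation by 252° is a counterclockwise rotation by -252°.
cos(-252°) = -0.3090, sin(-252°) = 0.9511
Result: [[-0.3090, 0, 0.9511], [0, 1, 0], [-0.9511, 0, -0.3090]]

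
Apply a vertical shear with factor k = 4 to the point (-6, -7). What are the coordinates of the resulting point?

Shear matrix for vertical shear with factor k = 4:
[[1, 0], [4, 1]]
Result: (-6, -7) → (-6, -31)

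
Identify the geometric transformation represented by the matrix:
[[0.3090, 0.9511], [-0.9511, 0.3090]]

This matrix represents: rotation by 288° counterclockwise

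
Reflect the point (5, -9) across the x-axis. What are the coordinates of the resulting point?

Reflection across x-axis: (5, -9) → (5, 9)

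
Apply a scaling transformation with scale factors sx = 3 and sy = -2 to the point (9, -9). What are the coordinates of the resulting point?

Scaling matrix:
[[3, 0], [0, -2]]
Result: (9 × 3, -9 × -2) = (27, 18)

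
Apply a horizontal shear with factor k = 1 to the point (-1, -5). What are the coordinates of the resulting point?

Shear matrix for horizontal shear with factor k = 1:
[[1, 1], [0, 1]]
Result: (-1, -5) → (-6, -5)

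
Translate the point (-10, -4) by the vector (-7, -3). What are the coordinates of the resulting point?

Translation by (-7, -3) (homogeneous matrix [[1, 0, -7], [0, 1, -3], [0, 0, 1]]):
x' = -10 + -7 = -17
y' = -4 + -3 = -7
Result: (-17, -7)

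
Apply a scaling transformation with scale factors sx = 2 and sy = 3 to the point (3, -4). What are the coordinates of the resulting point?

Scaling matrix:
[[2, 0], [0, 3]]
Result: (3 × 2, -4 × 3) = (6, -12)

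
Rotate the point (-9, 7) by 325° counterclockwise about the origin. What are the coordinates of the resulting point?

Rotation matrix for 325°: [[cos 325°, -sin 325°], [sin 325°, cos 325°]] ≈ [[0.819152, 0.573576], [-0.573576, 0.819152]]
[[0.819152, 0.573576], [-0.573576, 0.819152]] × [-9, 7]ᵀ ≈ [-3.3573, 10.8963]ᵀ
Result: (-3.3573, 10.8963)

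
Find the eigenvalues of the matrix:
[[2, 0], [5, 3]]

Characteristic equation: det(A - λI) = 0
λ² - (trace)λ + (det) = 0
trace = 2 + 3 = 5, det = (2)(3) - (0)(5) = 6
λ² - (5)λ + (6) = 0
λ = (5 ± √((5)² - 4·(6))) / 2 = (5 ± √1) / 2
Solving: λ = 2, 3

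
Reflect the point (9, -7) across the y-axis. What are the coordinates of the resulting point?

Reflection across y-axis: (9, -7) → (-9, -7)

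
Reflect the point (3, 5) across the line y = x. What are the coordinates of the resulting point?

Reflection across line y = x: (3, 5) → (5, 3)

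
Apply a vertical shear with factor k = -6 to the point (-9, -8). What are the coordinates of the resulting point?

Shear matrix for vertical shear with factor k = -6:
[[1, 0], [-6, 1]]
Result: (-9, -8) → (-9, 46)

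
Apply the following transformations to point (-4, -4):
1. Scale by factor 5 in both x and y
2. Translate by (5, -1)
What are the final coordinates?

Step 1: Scale (-4, -4) by 5 → (-20, -20)
Step 2: Translate by (5, -1) → (-15, -21)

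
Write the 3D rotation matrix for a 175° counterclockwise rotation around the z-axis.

Rotation matrix for counterclockwise 175° around z-axis:
cos(175°) = -0.9962, sin(175°) = 0.0872
Result: [[-0.9962, -0.0872, 0], [0.0872, -0.9962, 0], [0, 0, 1]]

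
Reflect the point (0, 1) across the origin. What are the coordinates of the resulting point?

Reflection across origin: (0, 1) → (0, -1)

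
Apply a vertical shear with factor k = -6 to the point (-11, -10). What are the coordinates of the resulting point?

Shear matrix for vertical shear with factor k = -6:
[[1, 0], [-6, 1]]
Result: (-11, -10) → (-11, 56)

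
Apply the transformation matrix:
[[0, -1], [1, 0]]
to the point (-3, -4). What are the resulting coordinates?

Matrix multiplication:
[[0, -1], [1, 0]] × [-3, -4]ᵀ
= [(0)(-3) + (-1)(-4), (1)(-3) + (0)(-4)]ᵀ
= [4, -3]ᵀ
Result: (4, -3)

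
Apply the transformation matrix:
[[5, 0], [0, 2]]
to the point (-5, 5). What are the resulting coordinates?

Matrix multiplication:
[[5, 0], [0, 2]] × [-5, 5]ᵀ
= [(5)(-5) + (0)(5), (0)(-5) + (2)(5)]ᵀ
= [-25, 10]ᵀ
Result: (-25, 10)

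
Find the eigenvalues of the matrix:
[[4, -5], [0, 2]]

Characteristic equation: det(A - λI) = 0
λ² - (trace)λ + (det) = 0
trace = 4 + 2 = 6, det = (4)(2) - (-5)(0) = 8
λ² - (6)λ + (8) = 0
λ = (6 ± √((6)² - 4·(8))) / 2 = (6 ± √4) / 2
Solving: λ = 2, 4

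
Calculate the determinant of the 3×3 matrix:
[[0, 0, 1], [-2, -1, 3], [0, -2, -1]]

Expansion along first row:
det = 0·det([[-1,3],[-2,-1]]) - 0·det([[-2,3],[0,-1]]) + 1·det([[-2,-1],[0,-2]])
    = 0·(-1·-1 - 3·-2) - 0·(-2·-1 - 3·0) + 1·(-2·-2 - -1·0)
    = 0·7 - 0·2 + 1·4
    = 0 + 0 + 4 = 4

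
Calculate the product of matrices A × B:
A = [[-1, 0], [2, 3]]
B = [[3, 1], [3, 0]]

Matrix multiplication:
C[0][0] = -1×3 + 0×3 = -3
C[0][1] = -1×1 + 0×0 = -1
C[1][0] = 2×3 + 3×3 = 15
C[1][1] = 2×1 + 3×0 = 2
Result: [[-3, -1], [15, 2]]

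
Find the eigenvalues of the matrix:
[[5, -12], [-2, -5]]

Characteristic equation: det(A - λI) = 0
λ² - (trace)λ + (det) = 0
trace = 5 + -5 = 0, det = (5)(-5) - (-12)(-2) = -49
λ² - (0)λ + (-49) = 0
λ = (0 ± √((0)² - 4·(-49))) / 2 = (0 ± √196) / 2
Solving: λ = -7, 7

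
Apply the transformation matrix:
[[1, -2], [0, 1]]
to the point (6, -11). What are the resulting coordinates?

Matrix multiplication:
[[1, -2], [0, 1]] × [6, -11]ᵀ
= [(1)(6) + (-2)(-11), (0)(6) + (1)(-11)]ᵀ
= [28, -11]ᵀ
Result: (28, -11)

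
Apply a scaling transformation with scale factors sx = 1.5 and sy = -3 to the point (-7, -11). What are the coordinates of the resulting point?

Scaling matrix:
[[1.50, 0], [0, -3]]
Result: (-7 × 1.5, -11 × -3) = (-10.5, 33)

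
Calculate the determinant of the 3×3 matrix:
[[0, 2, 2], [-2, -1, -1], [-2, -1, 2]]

Expansion along first row:
det = 0·det([[-1,-1],[-1,2]]) - 2·det([[-2,-1],[-2,2]]) + 2·det([[-2,-1],[-2,-1]])
    = 0·(-1·2 - -1·-1) - 2·(-2·2 - -1·-2) + 2·(-2·-1 - -1·-2)
    = 0·-3 - 2·-6 + 2·0
    = 0 + 12 + 0 = 12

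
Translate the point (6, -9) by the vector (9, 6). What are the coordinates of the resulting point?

Translation by (9, 6) (homogeneous matrix [[1, 0, 9], [0, 1, 6], [0, 0, 1]]):
x' = 6 + 9 = 15
y' = -9 + 6 = -3
Result: (15, -3)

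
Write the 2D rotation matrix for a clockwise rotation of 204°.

Rotation matrix formula: [[cos θ, -sin θ], [sin θ, cos θ]]
A clockwise rotation by 204° is equivalent to a counterclockwise rotation by -204°.
For θ = -204°:
cos(-204°) = -0.9135
sin(-204°) = 0.4067
Result: [[-0.9135, -0.4067], [0.4067, -0.9135]]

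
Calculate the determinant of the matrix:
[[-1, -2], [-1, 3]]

For a 2×2 matrix [[a, b], [c, d]], det = ad - bc
det = (-1)(3) - (-2)(-1) = -3 - 2 = -5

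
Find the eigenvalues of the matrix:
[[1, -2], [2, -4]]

Characteristic equation: det(A - λI) = 0
λ² - (trace)λ + (det) = 0
trace = 1 + -4 = -3, det = (1)(-4) - (-2)(2) = 0
λ² - (-3)λ + (0) = 0
λ = (-3 ± √((-3)² - 4·(0))) / 2 = (-3 ± √9) / 2
Solving: λ = -3, 0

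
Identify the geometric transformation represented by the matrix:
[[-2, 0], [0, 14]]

This matrix represents: non-uniform scaling by sx = -2, sy = 14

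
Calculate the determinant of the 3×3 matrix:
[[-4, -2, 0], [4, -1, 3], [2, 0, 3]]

Expansion along first row:
det = -4·det([[-1,3],[0,3]]) - -2·det([[4,3],[2,3]]) + 0·det([[4,-1],[2,0]])
    = -4·(-1·3 - 3·0) - -2·(4·3 - 3·2) + 0·(4·0 - -1·2)
    = -4·-3 - -2·6 + 0·2
    = 12 + 12 + 0 = 24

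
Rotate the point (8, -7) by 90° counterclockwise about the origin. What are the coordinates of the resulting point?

Rotation matrix for 90°: [[cos 90°, -sin 90°], [sin 90°, cos 90°]] = [[0, -1], [1, 0]]
[[0, -1], [1, 0]] × [8, -7]ᵀ = [7, 8]ᵀ
Result: (7, 8)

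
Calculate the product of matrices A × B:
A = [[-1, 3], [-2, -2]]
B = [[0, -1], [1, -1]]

Matrix multiplication:
C[0][0] = -1×0 + 3×1 = 3
C[0][1] = -1×-1 + 3×-1 = -2
C[1][0] = -2×0 + -2×1 = -2
C[1][1] = -2×-1 + -2×-1 = 4
Result: [[3, -2], [-2, 4]]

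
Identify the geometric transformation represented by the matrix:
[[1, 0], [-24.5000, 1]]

This matrix represents: vertical shear with factor -24.5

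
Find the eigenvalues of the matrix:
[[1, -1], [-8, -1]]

Characteristic equation: det(A - λI) = 0
λ² - (trace)λ + (det) = 0
trace = 1 + -1 = 0, det = (1)(-1) - (-1)(-8) = -9
λ² - (0)λ + (-9) = 0
λ = (0 ± √((0)² - 4·(-9))) / 2 = (0 ± √36) / 2
Solving: λ = -3, 3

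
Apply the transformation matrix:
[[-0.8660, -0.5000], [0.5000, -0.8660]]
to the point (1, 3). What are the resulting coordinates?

Matrix multiplication:
[[-0.8660, -0.5000], [0.5000, -0.8660]] × [1, 3]ᵀ
= [(-0.8660)(1) + (-0.5000)(3), (0.5000)(1) + (-0.8660)(3)]ᵀ
= [-2.3660, -2.0980]ᵀ
Result: (-2.3660, -2.0980)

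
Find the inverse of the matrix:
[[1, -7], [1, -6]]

For [[a,b],[c,d]], inverse = (1/det)·[[d,-b],[-c,a]]
det = (1)(-6) - (-7)(1) = -6 - -7 = 1
Inverse = [[-6, 7], [-1, 1]]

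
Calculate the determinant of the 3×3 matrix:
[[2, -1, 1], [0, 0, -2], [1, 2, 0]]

Expansion along first row:
det = 2·det([[0,-2],[2,0]]) - -1·det([[0,-2],[1,0]]) + 1·det([[0,0],[1,2]])
    = 2·(0·0 - -2·2) - -1·(0·0 - -2·1) + 1·(0·2 - 0·1)
    = 2·4 - -1·2 + 1·0
    = 8 + 2 + 0 = 10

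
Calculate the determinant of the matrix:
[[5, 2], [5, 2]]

For a 2×2 matrix [[a, b], [c, d]], det = ad - bc
det = (5)(2) - (2)(5) = 10 - 10 = 0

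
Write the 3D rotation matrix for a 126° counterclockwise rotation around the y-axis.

Rotation matrix for counterclockwise 126° around y-axis:
cos(126°) = -0.5878, sin(126°) = 0.8090
Result: [[-0.5878, 0, 0.8090], [0, 1, 0], [-0.8090, 0, -0.5878]]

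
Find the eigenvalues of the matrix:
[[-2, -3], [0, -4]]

Characteristic equation: det(A - λI) = 0
λ² - (trace)λ + (det) = 0
trace = -2 + -4 = -6, det = (-2)(-4) - (-3)(0) = 8
λ² - (-6)λ + (8) = 0
λ = (-6 ± √((-6)² - 4·(8))) / 2 = (-6 ± √4) / 2
Solving: λ = -4, -2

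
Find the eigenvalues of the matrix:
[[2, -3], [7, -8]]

Characteristic equation: det(A - λI) = 0
λ² - (trace)λ + (det) = 0
trace = 2 + -8 = -6, det = (2)(-8) - (-3)(7) = 5
λ² - (-6)λ + (5) = 0
λ = (-6 ± √((-6)² - 4·(5))) / 2 = (-6 ± √16) / 2
Solving: λ = -5, -1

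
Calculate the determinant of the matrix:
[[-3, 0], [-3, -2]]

For a 2×2 matrix [[a, b], [c, d]], det = ad - bc
det = (-3)(-2) - (0)(-3) = 6 - 0 = 6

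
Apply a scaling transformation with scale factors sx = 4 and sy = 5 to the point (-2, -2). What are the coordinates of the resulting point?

Scaling matrix:
[[4, 0], [0, 5]]
Result: (-2 × 4, -2 × 5) = (-8, -10)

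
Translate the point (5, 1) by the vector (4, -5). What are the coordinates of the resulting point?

Translation by (4, -5) (homogeneous matrix [[1, 0, 4], [0, 1, -5], [0, 0, 1]]):
x' = 5 + 4 = 9
y' = 1 + -5 = -4
Result: (9, -4)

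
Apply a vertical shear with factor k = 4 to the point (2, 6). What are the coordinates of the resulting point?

Shear matrix for vertical shear with factor k = 4:
[[1, 0], [4, 1]]
Result: (2, 6) → (2, 14)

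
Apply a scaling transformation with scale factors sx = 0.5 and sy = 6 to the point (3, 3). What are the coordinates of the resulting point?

Scaling matrix:
[[0.50, 0], [0, 6]]
Result: (3 × 0.5, 3 × 6) = (1.5, 18)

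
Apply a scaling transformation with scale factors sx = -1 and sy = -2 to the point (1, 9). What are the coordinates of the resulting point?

Scaling matrix:
[[-1, 0], [0, -2]]
Result: (1 × -1, 9 × -2) = (-1, -18)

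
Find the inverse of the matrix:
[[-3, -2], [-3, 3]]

For [[a,b],[c,d]], inverse = (1/det)·[[d,-b],[-c,a]]
det = (-3)(3) - (-2)(-3) = -9 - 6 = -15
Inverse = (1/-15)·[[3, 2], [3, -3]]
= [[-1/5, -2/15], [-1/5, 1/5]]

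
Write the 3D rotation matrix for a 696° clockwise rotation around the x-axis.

Rotation matrix for clockwise 696° around x-axis:
A clockwise rotation by 696° is a counterclockwise rotation by -696°.
cos(-696°) = 0.9135, sin(-696°) = 0.4067
Result: [[1, 0, 0], [0, 0.9135, -0.4067], [0, 0.4067, 0.9135]]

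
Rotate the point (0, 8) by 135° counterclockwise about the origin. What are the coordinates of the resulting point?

Rotation matrix for 135°: [[cos 135°, -sin 135°], [sin 135°, cos 135°]] ≈ [[-0.707107, -0.707107], [0.707107, -0.707107]]
[[-0.707107, -0.707107], [0.707107, -0.707107]] × [0, 8]ᵀ ≈ [-5.6569, -5.6569]ᵀ
Result: (-5.6569, -5.6569)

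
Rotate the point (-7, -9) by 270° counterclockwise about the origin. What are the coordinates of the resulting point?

Rotation matrix for 270°: [[cos 270°, -sin 270°], [sin 270°, cos 270°]] = [[0, 1], [-1, 0]]
[[0, 1], [-1, 0]] × [-7, -9]ᵀ = [-9, 7]ᵀ
Result: (-9, 7)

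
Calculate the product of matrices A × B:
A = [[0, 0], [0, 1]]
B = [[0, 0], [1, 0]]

Matrix multiplication:
C[0][0] = 0×0 + 0×1 = 0
C[0][1] = 0×0 + 0×0 = 0
C[1][0] = 0×0 + 1×1 = 1
C[1][1] = 0×0 + 1×0 = 0
Result: [[0, 0], [1, 0]]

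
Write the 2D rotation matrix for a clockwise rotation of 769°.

Rotation matrix formula: [[cos θ, -sin θ], [sin θ, cos θ]]
A clockwise rotation by 769° is equivalent to a counterclockwise rotation by -769°.
For θ = -769°:
cos(-769°) = 0.6561
sin(-769°) = -0.7547
Result: [[0.6561, 0.7547], [-0.7547, 0.6561]]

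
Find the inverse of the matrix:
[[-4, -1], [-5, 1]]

For [[a,b],[c,d]], inverse = (1/det)·[[d,-b],[-c,a]]
det = (-4)(1) - (-1)(-5) = -4 - 5 = -9
Inverse = (1/-9)·[[1, 1], [5, -4]]
= [[-1/9, -1/9], [-5/9, 4/9]]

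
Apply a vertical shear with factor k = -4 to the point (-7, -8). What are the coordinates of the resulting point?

Shear matrix for vertical shear with factor k = -4:
[[1, 0], [-4, 1]]
Result: (-7, -8) → (-7, 20)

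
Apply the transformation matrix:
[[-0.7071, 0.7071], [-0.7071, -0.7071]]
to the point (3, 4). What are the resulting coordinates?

Matrix multiplication:
[[-0.7071, 0.7071], [-0.7071, -0.7071]] × [3, 4]ᵀ
= [(-0.7071)(3) + (0.7071)(4), (-0.7071)(3) + (-0.7071)(4)]ᵀ
= [0.7071, -4.9497]ᵀ
Result: (0.7071, -4.9497)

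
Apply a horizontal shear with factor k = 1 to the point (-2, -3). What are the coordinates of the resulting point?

Shear matrix for horizontal shear with factor k = 1:
[[1, 1], [0, 1]]
Result: (-2, -3) → (-5, -3)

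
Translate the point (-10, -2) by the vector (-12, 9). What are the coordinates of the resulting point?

Translation by (-12, 9) (homogeneous matrix [[1, 0, -12], [0, 1, 9], [0, 0, 1]]):
x' = -10 + -12 = -22
y' = -2 + 9 = 7
Result: (-22, 7)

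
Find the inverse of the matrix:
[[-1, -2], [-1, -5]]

For [[a,b],[c,d]], inverse = (1/det)·[[d,-b],[-c,a]]
det = (-1)(-5) - (-2)(-1) = 5 - 2 = 3
Inverse = (1/3)·[[-5, 2], [1, -1]]
= [[-5/3, 2/3], [1/3, -1/3]]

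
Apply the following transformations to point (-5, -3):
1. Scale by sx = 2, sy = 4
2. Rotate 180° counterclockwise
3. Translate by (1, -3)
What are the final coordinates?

Step 1: Scale → (-10, -12)
Step 2: Rotate 180° → (10, 12)
Step 3: Translate → (11, 9)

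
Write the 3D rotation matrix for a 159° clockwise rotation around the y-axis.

Rotation matrix for clockwise 159° around y-axis:
A clockwise rotation by 159° is a counterclockwise rotation by -159°.
cos(-159°) = -0.9336, sin(-159°) = -0.3584
Result: [[-0.9336, 0, -0.3584], [0, 1, 0], [0.3584, 0, -0.9336]]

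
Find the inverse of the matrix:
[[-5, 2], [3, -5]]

For [[a,b],[c,d]], inverse = (1/det)·[[d,-b],[-c,a]]
det = (-5)(-5) - (2)(3) = 25 - 6 = 19
Inverse = (1/19)·[[-5, -2], [-3, -5]]
= [[-5/19, -2/19], [-3/19, -5/19]]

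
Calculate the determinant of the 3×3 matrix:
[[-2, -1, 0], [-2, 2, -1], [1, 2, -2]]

Expansion along first row:
det = -2·det([[2,-1],[2,-2]]) - -1·det([[-2,-1],[1,-2]]) + 0·det([[-2,2],[1,2]])
    = -2·(2·-2 - -1·2) - -1·(-2·-2 - -1·1) + 0·(-2·2 - 2·1)
    = -2·-2 - -1·5 + 0·-6
    = 4 + 5 + 0 = 9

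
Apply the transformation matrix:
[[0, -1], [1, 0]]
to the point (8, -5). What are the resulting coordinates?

Matrix multiplication:
[[0, -1], [1, 0]] × [8, -5]ᵀ
= [(0)(8) + (-1)(-5), (1)(8) + (0)(-5)]ᵀ
= [5, 8]ᵀ
Result: (5, 8)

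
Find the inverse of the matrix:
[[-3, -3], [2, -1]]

For [[a,b],[c,d]], inverse = (1/det)·[[d,-b],[-c,a]]
det = (-3)(-1) - (-3)(2) = 3 - -6 = 9
Inverse = (1/9)·[[-1, 3], [-2, -3]]
= [[-1/9, 1/3], [-2/9, -1/3]]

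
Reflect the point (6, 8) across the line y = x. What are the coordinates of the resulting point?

Reflection across line y = x: (6, 8) → (8, 6)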